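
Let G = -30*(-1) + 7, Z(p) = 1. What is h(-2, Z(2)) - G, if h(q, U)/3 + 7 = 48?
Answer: 86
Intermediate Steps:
h(q, U) = 123 (h(q, U) = -21 + 3*48 = -21 + 144 = 123)
G = 37 (G = 30 + 7 = 37)
h(-2, Z(2)) - G = 123 - 1*37 = 123 - 37 = 86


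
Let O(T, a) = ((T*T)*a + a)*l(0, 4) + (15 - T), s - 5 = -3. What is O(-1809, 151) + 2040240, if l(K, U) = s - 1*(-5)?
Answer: 3461055538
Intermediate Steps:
s = 2 (s = 5 - 3 = 2)
l(K, U) = 7 (l(K, U) = 2 - 1*(-5) = 2 + 5 = 7)
O(T, a) = 15 - T + 7*a + 7*a*T² (O(T, a) = ((T*T)*a + a)*7 + (15 - T) = (T²*a + a)*7 + (15 - T) = (a*T² + a)*7 + (15 - T) = (a + a*T²)*7 + (15 - T) = (7*a + 7*a*T²) + (15 - T) = 15 - T + 7*a + 7*a*T²)
O(-1809, 151) + 2040240 = (15 - 1*(-1809) + 7*151 + 7*151*(-1809)²) + 2040240 = (15 + 1809 + 1057 + 7*151*3272481) + 2040240 = (15 + 1809 + 1057 + 3459012417) + 2040240 = 3459015298 + 2040240 = 3461055538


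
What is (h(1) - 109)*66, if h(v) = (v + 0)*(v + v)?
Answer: -7062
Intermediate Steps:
h(v) = 2*v**2 (h(v) = v*(2*v) = 2*v**2)
(h(1) - 109)*66 = (2*1**2 - 109)*66 = (2*1 - 109)*66 = (2 - 109)*66 = -107*66 = -7062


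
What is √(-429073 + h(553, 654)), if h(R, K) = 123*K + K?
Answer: I*√347977 ≈ 589.9*I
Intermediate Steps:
h(R, K) = 124*K
√(-429073 + h(553, 654)) = √(-429073 + 124*654) = √(-429073 + 81096) = √(-347977) = I*√347977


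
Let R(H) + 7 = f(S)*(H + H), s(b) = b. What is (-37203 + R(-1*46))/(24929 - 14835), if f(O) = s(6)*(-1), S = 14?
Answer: -18329/5047 ≈ -3.6317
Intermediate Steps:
f(O) = -6 (f(O) = 6*(-1) = -6)
R(H) = -7 - 12*H (R(H) = -7 - 6*(H + H) = -7 - 12*H)
(-37203 + R(-1*46))/(24929 - 14835) = (-37203 + (-7 - (-12)*46))/(24929 - 14835) = (-37203 + (-7 - 12*(-46)))/10094 = (-37203 + (-7 + 552))*(1/10094) = (-37203 + 545)*(1/10094) = -36658*1/10094 = -18329/5047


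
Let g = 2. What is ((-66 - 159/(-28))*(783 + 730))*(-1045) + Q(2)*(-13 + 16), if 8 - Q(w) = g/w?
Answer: 2670453153/28 ≈ 9.5373e+7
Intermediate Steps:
Q(w) = 8 - 2/w
((-66 - 159/(-28))*(783 + 730))*(-1045) + Q(2)*(-13 + 16) = ((-66 - 159/(-28))*(783 + 730))*(-1045) + (8 - 2/2)*(-13 + 16) = ((-66 - 159*(-1/28))*1513)*(-1045) + (8 - 2*½)*3 = ((-66 + 159/28)*1513)*(-1045) + (8 - 1)*3 = -1689/28*1513*(-1045) + 7*3 = -2555457/28*(-1045) + 21 = 2670452565/28 + 21 = 2670453153/28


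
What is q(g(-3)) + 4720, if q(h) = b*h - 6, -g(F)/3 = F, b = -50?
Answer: 4264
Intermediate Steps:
g(F) = -3*F
q(h) = -6 - 50*h (q(h) = -50*h - 6 = -6 - 50*h)
q(g(-3)) + 4720 = (-6 - (-150)*(-3)) + 4720 = (-6 - 50*9) + 4720 = (-6 - 450) + 4720 = -456 + 4720 = 4264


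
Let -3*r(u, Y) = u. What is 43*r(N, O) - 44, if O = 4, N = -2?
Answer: -46/3 ≈ -15.333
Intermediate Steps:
r(u, Y) = -u/3
43*r(N, O) - 44 = 43*(-1/3*(-2)) - 44 = 43*(2/3) - 44 = 86/3 - 44 = -46/3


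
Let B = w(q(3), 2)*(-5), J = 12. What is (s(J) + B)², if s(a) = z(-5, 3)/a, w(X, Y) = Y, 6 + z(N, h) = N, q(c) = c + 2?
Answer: 17161/144 ≈ 119.17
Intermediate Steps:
q(c) = 2 + c
z(N, h) = -6 + N
s(a) = -11/a (s(a) = (-6 - 5)/a = -11/a)
B = -10 (B = 2*(-5) = -10)
(s(J) + B)² = (-11/12 - 10)² = (-131/12)² = 17161/144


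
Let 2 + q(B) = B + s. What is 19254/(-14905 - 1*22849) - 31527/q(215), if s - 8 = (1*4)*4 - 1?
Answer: -597407151/4454972 ≈ -134.10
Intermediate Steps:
s = 23 (s = 8 + ((1*4)*4 - 1) = 8 + (4*4 - 1) = 8 + (16 - 1) = 8 + 15 = 23)
q(B) = 21 + B (q(B) = -2 + (B + 23) = -2 + (23 + B) = 21 + B)
19254/(-14905 - 1*22849) - 31527/q(215) = 19254/(-14905 - 1*22849) - 31527/(21 + 215) = 19254/(-14905 - 22849) - 31527/236 = 19254/(-37754) - 31527*1/236 = 19254*(-1/37754) - 31527/236 = -9627/18877 - 31527/236 = -597407151/4454972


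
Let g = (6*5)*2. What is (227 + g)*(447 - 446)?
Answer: 287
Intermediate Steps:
g = 60 (g = 30*2 = 60)
(227 + g)*(447 - 446) = (227 + 60)*(447 - 446) = 287*1 = 287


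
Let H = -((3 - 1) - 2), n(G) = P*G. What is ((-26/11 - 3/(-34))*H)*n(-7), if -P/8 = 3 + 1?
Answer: 0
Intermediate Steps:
P = -32 (P = -8*(3 + 1) = -8*4 = -32)
n(G) = -32*G
H = 0 (H = -(2 - 2) = -1*0 = 0)
((-26/11 - 3/(-34))*H)*n(-7) = ((-26/11 - 3/(-34))*0)*(-32*(-7)) = ((-26*1/11 - 3*(-1/34))*0)*224 = ((-26/11 + 3/34)*0)*224 = -851/374*0*224 = 0*224 = 0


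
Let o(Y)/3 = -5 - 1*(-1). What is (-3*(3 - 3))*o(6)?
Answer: 0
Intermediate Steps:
o(Y) = -12 (o(Y) = 3*(-5 - 1*(-1)) = 3*(-5 + 1) = 3*(-4) = -12)
(-3*(3 - 3))*o(6) = -3*(3 - 3)*(-12) = -3*0*(-12) = 0*(-12) = 0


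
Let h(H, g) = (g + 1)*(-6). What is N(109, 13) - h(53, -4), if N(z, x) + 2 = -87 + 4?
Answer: -103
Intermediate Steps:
N(z, x) = -85 (N(z, x) = -2 + (-87 + 4) = -2 - 83 = -85)
h(H, g) = -6 - 6*g (h(H, g) = (1 + g)*(-6) = -6 - 6*g)
N(109, 13) - h(53, -4) = -85 - (-6 - 6*(-4)) = -85 - (-6 + 24) = -85 - 1*18 = -85 - 18 = -103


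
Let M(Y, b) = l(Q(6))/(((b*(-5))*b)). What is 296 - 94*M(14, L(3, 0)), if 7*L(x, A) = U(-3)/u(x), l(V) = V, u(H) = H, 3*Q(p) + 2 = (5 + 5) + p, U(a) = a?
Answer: 68924/15 ≈ 4594.9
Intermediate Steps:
Q(p) = 8/3 + p/3 (Q(p) = -⅔ + ((5 + 5) + p)/3 = -⅔ + (10 + p)/3 = -⅔ + (10/3 + p/3) = 8/3 + p/3)
L(x, A) = -3/(7*x) (L(x, A) = (-3/x)/7 = -3/(7*x))
M(Y, b) = -14/(15*b²) (M(Y, b) = (8/3 + (⅓)*6)/(((b*(-5))*b)) = (8/3 + 2)/(((-5*b)*b)) = 14/(3*((-5*b²))) = 14*(-1/(5*b²))/3 = -14/(15*b²))
296 - 94*M(14, L(3, 0)) = 296 - (-1316)/(15*(-3/7/3)²) = 296 - (-1316)/(15*(-3/7*⅓)²) = 296 - (-1316)/(15*(-⅐)²) = 296 - (-1316)*49/15 = 296 - 94*(-686/15) = 296 + 64484/15 = 68924/15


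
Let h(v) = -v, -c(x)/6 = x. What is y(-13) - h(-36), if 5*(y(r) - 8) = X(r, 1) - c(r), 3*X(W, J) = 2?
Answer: -652/15 ≈ -43.467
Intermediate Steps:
c(x) = -6*x
X(W, J) = 2/3 (X(W, J) = (1/3)*2 = 2/3)
y(r) = 122/15 + 6*r/5 (y(r) = 8 + (2/3 - (-6)*r)/5 = 8 + (2/3 + 6*r)/5 = 8 + (2/15 + 6*r/5) = 122/15 + 6*r/5)
y(-13) - h(-36) = (122/15 + (6/5)*(-13)) - (-1)*(-36) = (122/15 - 78/5) - 1*36 = -112/15 - 36 = -652/15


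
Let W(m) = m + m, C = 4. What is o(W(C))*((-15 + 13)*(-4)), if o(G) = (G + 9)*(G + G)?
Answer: 2176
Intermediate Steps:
W(m) = 2*m
o(G) = 2*G*(9 + G) (o(G) = (9 + G)*(2*G) = 2*G*(9 + G))
o(W(C))*((-15 + 13)*(-4)) = (2*(2*4)*(9 + 2*4))*((-15 + 13)*(-4)) = (2*8*(9 + 8))*(-2*(-4)) = (2*8*17)*8 = 272*8 = 2176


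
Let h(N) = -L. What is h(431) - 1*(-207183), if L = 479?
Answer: 206704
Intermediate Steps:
h(N) = -479 (h(N) = -1*479 = -479)
h(431) - 1*(-207183) = -479 - 1*(-207183) = -479 + 207183 = 206704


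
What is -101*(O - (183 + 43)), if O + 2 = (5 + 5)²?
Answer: 12928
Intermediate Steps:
O = 98 (O = -2 + (5 + 5)² = -2 + 10² = -2 + 100 = 98)
-101*(O - (183 + 43)) = -101*(98 - (183 + 43)) = -101*(98 - 1*226) = -101*(98 - 226) = -101*(-128) = 12928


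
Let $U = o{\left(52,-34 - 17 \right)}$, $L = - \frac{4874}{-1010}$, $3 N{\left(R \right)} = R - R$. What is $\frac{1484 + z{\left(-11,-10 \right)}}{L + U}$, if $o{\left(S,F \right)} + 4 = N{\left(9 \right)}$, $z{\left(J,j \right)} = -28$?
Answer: $\frac{735280}{417} \approx 1763.3$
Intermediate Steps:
$N{\left(R \right)} = 0$ ($N{\left(R \right)} = \frac{R - R}{3} = \frac{1}{3} \cdot 0 = 0$)
$L = \frac{2437}{505}$ ($L = \left(-4874\right) \left(- \frac{1}{1010}\right) = \frac{2437}{505} \approx 4.8257$)
$o{\left(S,F \right)} = -4$ ($o{\left(S,F \right)} = -4 + 0 = -4$)
$U = -4$
$\frac{1484 + z{\left(-11,-10 \right)}}{L + U} = \frac{1484 - 28}{\frac{2437}{505} - 4} = \frac{1456}{\frac{417}{505}} = 1456 \cdot \frac{505}{417} = \frac{735280}{417}$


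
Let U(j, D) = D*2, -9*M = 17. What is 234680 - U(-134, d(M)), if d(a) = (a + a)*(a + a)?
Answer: 19006768/81 ≈ 2.3465e+5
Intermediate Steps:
M = -17/9 (M = -⅑*17 = -17/9 ≈ -1.8889)
d(a) = 4*a² (d(a) = (2*a)*(2*a) = 4*a²)
U(j, D) = 2*D
234680 - U(-134, d(M)) = 234680 - 2*4*(-17/9)² = 234680 - 2*4*(289/81) = 234680 - 2*1156/81 = 234680 - 1*2312/81 = 234680 - 2312/81 = 19006768/81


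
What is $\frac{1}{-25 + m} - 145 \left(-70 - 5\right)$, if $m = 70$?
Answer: $\frac{489376}{45} \approx 10875.0$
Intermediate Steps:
$\frac{1}{-25 + m} - 145 \left(-70 - 5\right) = \frac{1}{-25 + 70} - 145 \left(-70 - 5\right) = \frac{1}{45} - 145 \left(-70 - 5\right) = \frac{1}{45} - -10875 = \frac{1}{45} + 10875 = \frac{489376}{45}$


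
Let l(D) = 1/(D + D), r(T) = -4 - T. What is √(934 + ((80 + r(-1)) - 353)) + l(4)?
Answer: ⅛ + √658 ≈ 25.777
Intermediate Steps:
l(D) = 1/(2*D)
√(934 + ((80 + r(-1)) - 353)) + l(4) = √(934 + ((80 + (-4 - 1*(-1))) - 353)) + (½)/4 = √(934 + ((80 + (-4 + 1)) - 353)) + (½)*(¼) = √(934 + ((80 - 3) - 353)) + ⅛ = √(934 + (77 - 353)) + ⅛ = √(934 - 276) + ⅛ = √658 + ⅛ = ⅛ + √658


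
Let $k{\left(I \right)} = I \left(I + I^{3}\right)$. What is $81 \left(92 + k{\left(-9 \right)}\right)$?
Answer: $545454$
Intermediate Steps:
$81 \left(92 + k{\left(-9 \right)}\right) = 81 \left(92 + \left(\left(-9\right)^{2} + \left(-9\right)^{4}\right)\right) = 81 \left(92 + \left(81 + 6561\right)\right) = 81 \left(92 + 6642\right) = 81 \cdot 6734 = 545454$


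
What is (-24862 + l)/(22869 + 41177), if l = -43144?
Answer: -34003/32023 ≈ -1.0618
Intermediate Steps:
(-24862 + l)/(22869 + 41177) = (-24862 - 43144)/(22869 + 41177) = -68006/64046 = -68006*1/64046 = -34003/32023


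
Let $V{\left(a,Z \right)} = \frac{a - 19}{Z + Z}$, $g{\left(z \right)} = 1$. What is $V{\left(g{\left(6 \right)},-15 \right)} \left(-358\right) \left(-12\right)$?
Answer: $\frac{12888}{5} \approx 2577.6$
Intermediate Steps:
$V{\left(a,Z \right)} = \frac{-19 + a}{2 Z}$
$V{\left(g{\left(6 \right)},-15 \right)} \left(-358\right) \left(-12\right) = \frac{-19 + 1}{2 \left(-15\right)} \left(-358\right) \left(-12\right) = \frac{1}{2} \left(- \frac{1}{15}\right) \left(-18\right) \left(-358\right) \left(-12\right) = \frac{3}{5} \left(-358\right) \left(-12\right) = \left(- \frac{1074}{5}\right) \left(-12\right) = \frac{12888}{5}$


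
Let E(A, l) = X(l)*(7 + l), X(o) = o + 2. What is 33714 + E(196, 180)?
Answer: 67748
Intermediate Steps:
X(o) = 2 + o
E(A, l) = (2 + l)*(7 + l)
33714 + E(196, 180) = 33714 + (2 + 180)*(7 + 180) = 33714 + 182*187 = 33714 + 34034 = 67748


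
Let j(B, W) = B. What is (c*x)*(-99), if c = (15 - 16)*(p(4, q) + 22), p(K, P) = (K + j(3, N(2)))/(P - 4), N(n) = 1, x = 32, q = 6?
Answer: 80784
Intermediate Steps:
p(K, P) = (3 + K)/(-4 + P) (p(K, P) = (K + 3)/(P - 4) = (3 + K)/(-4 + P))
c = -51/2 (c = (15 - 16)*((3 + 4)/(-4 + 6) + 22) = -(7/2 + 22) = -1*51/2 = -51/2 ≈ -25.500)
(c*x)*(-99) = -51/2*32*(-99) = -816*(-99) = 80784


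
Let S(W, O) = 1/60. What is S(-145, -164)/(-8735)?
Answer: -1/524100 ≈ -1.9080e-6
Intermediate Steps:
S(W, O) = 1/60
S(-145, -164)/(-8735) = (1/60)/(-8735) = (1/60)*(-1/8735) = -1/524100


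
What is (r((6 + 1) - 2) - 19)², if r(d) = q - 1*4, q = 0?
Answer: 529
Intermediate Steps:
r(d) = -4 (r(d) = 0 - 1*4 = 0 - 4 = -4)
(r((6 + 1) - 2) - 19)² = (-4 - 19)² = (-23)² = 529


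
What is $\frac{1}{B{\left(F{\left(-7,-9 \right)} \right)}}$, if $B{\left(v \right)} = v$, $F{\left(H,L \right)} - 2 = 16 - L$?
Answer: $\frac{1}{27} \approx 0.037037$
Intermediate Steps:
$F{\left(H,L \right)} = 18 - L$ ($F{\left(H,L \right)} = 2 - \left(-16 + L\right) = 18 - L$)
$\frac{1}{B{\left(F{\left(-7,-9 \right)} \right)}} = \frac{1}{18 - -9} = \frac{1}{18 + 9} = \frac{1}{27}$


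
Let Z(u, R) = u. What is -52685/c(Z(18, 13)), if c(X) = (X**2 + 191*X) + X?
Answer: -10537/756 ≈ -13.938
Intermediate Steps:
c(X) = X**2 + 192*X
-52685/c(Z(18, 13)) = -52685*1/(18*(192 + 18)) = -52685/(18*210) = -52685/3780 = -52685*1/3780 = -10537/756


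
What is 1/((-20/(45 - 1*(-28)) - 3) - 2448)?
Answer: -73/178943 ≈ -0.00040795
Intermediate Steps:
1/((-20/(45 - 1*(-28)) - 3) - 2448) = 1/((-20/(45 + 28) - 3) - 2448) = 1/((-20/73 - 3) - 2448) = 1/(-239/73 - 2448) = 1/(-178943/73) = -73/178943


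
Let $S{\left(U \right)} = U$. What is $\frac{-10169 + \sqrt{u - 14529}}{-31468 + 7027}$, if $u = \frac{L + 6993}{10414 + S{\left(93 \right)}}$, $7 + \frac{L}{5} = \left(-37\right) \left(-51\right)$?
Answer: $\frac{10169}{24441} - \frac{i \sqrt{1603786483670}}{256801587} \approx 0.41606 - 0.0049315 i$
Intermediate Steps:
$L = 9400$ ($L = -35 + 5 \left(\left(-37\right) \left(-51\right)\right) = -35 + 5 \cdot 1887 = -35 + 9435 = 9400$)
$u = \frac{16393}{10507}$ ($u = \frac{9400 + 6993}{10414 + 93} = \frac{16393}{10507} \approx 1.5602$)
$\frac{-10169 + \sqrt{u - 14529}}{-31468 + 7027} = \frac{-10169 + \sqrt{\frac{16393}{10507} - 14529}}{-31468 + 7027} = \frac{-10169 + \sqrt{- \frac{152639810}{10507}}}{-24441} = \left(-10169 + \frac{i \sqrt{1603786483670}}{10507}\right) \left(- \frac{1}{24441}\right) = \frac{10169}{24441} - \frac{i \sqrt{1603786483670}}{256801587}$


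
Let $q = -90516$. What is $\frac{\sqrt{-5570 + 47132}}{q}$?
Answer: $- \frac{\sqrt{4618}}{30172} \approx -0.0022523$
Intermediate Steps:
$\frac{\sqrt{-5570 + 47132}}{q} = \frac{\sqrt{-5570 + 47132}}{-90516} = \sqrt{41562} \left(- \frac{1}{90516}\right) = 3 \sqrt{4618} \left(- \frac{1}{90516}\right) = - \frac{\sqrt{4618}}{30172}$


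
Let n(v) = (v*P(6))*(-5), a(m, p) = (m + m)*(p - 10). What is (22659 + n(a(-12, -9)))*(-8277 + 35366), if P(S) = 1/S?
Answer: 603515831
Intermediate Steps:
a(m, p) = 2*m*(-10 + p) (a(m, p) = (2*m)*(-10 + p) = 2*m*(-10 + p))
P(S) = 1/S
n(v) = -5*v/6 (n(v) = (v/6)*(-5) = -5*v/6)
(22659 + n(a(-12, -9)))*(-8277 + 35366) = (22659 - 5*(-12)*(-10 - 9)/3)*(-8277 + 35366) = (22659 - 5*(-12)*(-19)/3)*27089 = (22659 - ⅚*456)*27089 = (22659 - 380)*27089 = 22279*27089 = 603515831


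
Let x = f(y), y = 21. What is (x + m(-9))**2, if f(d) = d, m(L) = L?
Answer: 144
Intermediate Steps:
x = 21
(x + m(-9))**2 = (21 - 9)**2 = 12**2 = 144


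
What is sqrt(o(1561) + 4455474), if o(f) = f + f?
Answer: 2*sqrt(1114649) ≈ 2111.5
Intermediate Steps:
o(f) = 2*f
sqrt(o(1561) + 4455474) = sqrt(2*1561 + 4455474) = sqrt(3122 + 4455474) = sqrt(4458596) = 2*sqrt(1114649)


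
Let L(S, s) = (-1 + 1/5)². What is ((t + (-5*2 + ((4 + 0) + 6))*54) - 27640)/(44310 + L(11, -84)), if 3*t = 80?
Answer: -1035500/1661649 ≈ -0.62318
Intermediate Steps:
t = 80/3 (t = (⅓)*80 = 80/3 ≈ 26.667)
L(S, s) = 16/25 (L(S, s) = (-1 + ⅕)² = (-⅘)² = 16/25)
((t + (-5*2 + ((4 + 0) + 6))*54) - 27640)/(44310 + L(11, -84)) = ((80/3 + (-5*2 + ((4 + 0) + 6))*54) - 27640)/(44310 + 16/25) = ((80/3 + (-10 + (4 + 6))*54) - 27640)/(1107766/25) = ((80/3 + (-10 + 10)*54) - 27640)*(25/1107766) = ((80/3 + 0*54) - 27640)*(25/1107766) = ((80/3 + 0) - 27640)*(25/1107766) = (80/3 - 27640)*(25/1107766) = -82840/3*25/1107766 = -1035500/1661649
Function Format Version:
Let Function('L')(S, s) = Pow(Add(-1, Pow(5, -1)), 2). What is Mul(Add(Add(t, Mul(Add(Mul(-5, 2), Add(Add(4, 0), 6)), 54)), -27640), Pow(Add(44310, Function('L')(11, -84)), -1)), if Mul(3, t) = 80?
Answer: Rational(-1035500, 1661649) ≈ -0.62318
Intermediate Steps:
t = Rational(80, 3) (t = Mul(Rational(1, 3), 80) = Rational(80, 3) ≈ 26.667)
Function('L')(S, s) = Rational(16, 25) (Function('L')(S, s) = Pow(Add(-1, Rational(1, 5)), 2) = Pow(Rational(-4, 5), 2) = Rational(16, 25))
Mul(Add(Add(t, Mul(Add(Mul(-5, 2), Add(Add(4, 0), 6)), 54)), -27640), Pow(Add(44310, Function('L')(11, -84)), -1)) = Mul(Add(Add(Rational(80, 3), Mul(Add(Mul(-5, 2), Add(Add(4, 0), 6)), 54)), -27640), Pow(Add(44310, Rational(16, 25)), -1)) = Mul(Add(Add(Rational(80, 3), Mul(Add(-10, Add(4, 6)), 54)), -27640), Pow(Rational(1107766, 25), -1)) = Mul(Add(Add(Rational(80, 3), Mul(Add(-10, 10), 54)), -27640), Rational(25, 1107766)) = Mul(Add(Add(Rational(80, 3), Mul(0, 54)), -27640), Rational(25, 1107766)) = Mul(Add(Add(Rational(80, 3), 0), -27640), Rational(25, 1107766)) = Mul(Add(Rational(80, 3), -27640), Rational(25, 1107766)) = Mul(Rational(-82840, 3), Rational(25, 1107766)) = Rational(-1035500, 1661649)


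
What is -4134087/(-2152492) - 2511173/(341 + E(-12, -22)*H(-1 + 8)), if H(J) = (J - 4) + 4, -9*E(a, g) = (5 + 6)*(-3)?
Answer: -1013205742728/147983825 ≈ -6846.7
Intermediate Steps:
E(a, g) = 11/3 (E(a, g) = -(5 + 6)*(-3)/9 = -11*(-3)/9 = -1/9*(-33) = 11/3)
H(J) = J (H(J) = (-4 + J) + 4 = J)
-4134087/(-2152492) - 2511173/(341 + E(-12, -22)*H(-1 + 8)) = -4134087/(-2152492) - 2511173/(341 + 11*(-1 + 8)/3) = -4134087*(-1/2152492) - 2511173/(341 + (11/3)*7) = 4134087/2152492 - 2511173/(341 + 77/3) = 4134087/2152492 - 2511173/1100/3 = 4134087/2152492 - 2511173*3/1100 = 4134087/2152492 - 7533519/1100 = -1013205742728/147983825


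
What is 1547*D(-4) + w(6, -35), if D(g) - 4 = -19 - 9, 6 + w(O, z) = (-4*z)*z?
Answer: -42034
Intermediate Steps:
w(O, z) = -6 - 4*z**2 (w(O, z) = -6 + (-4*z)*z = -6 - 4*z**2)
D(g) = -24 (D(g) = 4 + (-19 - 9) = 4 - 28 = -24)
1547*D(-4) + w(6, -35) = 1547*(-24) + (-6 - 4*(-35)**2) = -37128 + (-6 - 4*1225) = -37128 + (-6 - 4900) = -37128 - 4906 = -42034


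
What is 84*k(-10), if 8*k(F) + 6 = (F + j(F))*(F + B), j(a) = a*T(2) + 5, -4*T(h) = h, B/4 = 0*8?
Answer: -63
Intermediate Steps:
B = 0 (B = 4*(0*8) = 4*0 = 0)
T(h) = -h/4
j(a) = 5 - a/2 (j(a) = a*(-1/4*2) + 5 = a*(-1/2) + 5 = -a/2 + 5 = 5 - a/2)
k(F) = -3/4 + F*(5 + F/2)/8 (k(F) = -3/4 + ((F + (5 - F/2))*(F + 0))/8 = -3/4 + ((5 + F/2)*F)/8 = -3/4 + (F*(5 + F/2))/8 = -3/4 + F*(5 + F/2)/8)
84*k(-10) = 84*(-3/4 + (1/16)*(-10)**2 + (5/8)*(-10)) = 84*(-3/4 + (1/16)*100 - 25/4) = 84*(-3/4 + 25/4 - 25/4) = 84*(-3/4) = -63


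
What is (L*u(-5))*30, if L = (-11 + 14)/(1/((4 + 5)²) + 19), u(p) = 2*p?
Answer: -3645/77 ≈ -47.338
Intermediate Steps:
L = 243/1540 (L = 3/(1/(9²) + 19) = 3/(1/81 + 19) = 3/(1540/81) = 3*(81/1540) = 243/1540 ≈ 0.15779)
(L*u(-5))*30 = (243*(2*(-5))/1540)*30 = ((243/1540)*(-10))*30 = -243/154*30 = -3645/77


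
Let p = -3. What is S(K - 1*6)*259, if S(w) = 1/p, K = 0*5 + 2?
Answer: -259/3 ≈ -86.333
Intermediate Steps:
K = 2 (K = 0 + 2 = 2)
S(w) = -1/3 (S(w) = 1/(-3) = -1/3)
S(K - 1*6)*259 = -1/3*259 = -259/3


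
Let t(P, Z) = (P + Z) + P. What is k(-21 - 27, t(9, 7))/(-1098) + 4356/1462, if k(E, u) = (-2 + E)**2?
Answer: 281972/401319 ≈ 0.70261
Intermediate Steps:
t(P, Z) = Z + 2*P
k(-21 - 27, t(9, 7))/(-1098) + 4356/1462 = (-2 + (-21 - 27))**2/(-1098) + 4356/1462 = (-2 - 48)**2*(-1/1098) + 4356*(1/1462) = (-50)**2*(-1/1098) + 2178/731 = 2500*(-1/1098) + 2178/731 = -1250/549 + 2178/731 = 281972/401319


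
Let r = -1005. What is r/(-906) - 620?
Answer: -186905/302 ≈ -618.89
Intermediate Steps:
r/(-906) - 620 = -1005/(-906) - 620 = -1005*(-1/906) - 620 = 335/302 - 620 = -186905/302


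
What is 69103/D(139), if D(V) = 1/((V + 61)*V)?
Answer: 1921063400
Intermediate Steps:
D(V) = 1/(V*(61 + V)) (D(V) = 1/((61 + V)*V) = 1/(V*(61 + V)))
69103/D(139) = 69103/((1/(139*(61 + 139)))) = 69103/(((1/139)/200)) = 69103/(((1/139)*(1/200))) = 69103/(1/27800) = 69103*27800 = 1921063400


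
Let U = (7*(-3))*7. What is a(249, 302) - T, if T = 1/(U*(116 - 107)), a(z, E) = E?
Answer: 399547/1323 ≈ 302.00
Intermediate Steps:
U = -147 (U = -21*7 = -147)
T = -1/1323 (T = 1/(-147*(116 - 107)) = 1/(-147*9) = 1/(-1323) = -1/1323 ≈ -0.00075586)
a(249, 302) - T = 302 - 1*(-1/1323) = 302 + 1/1323 = 399547/1323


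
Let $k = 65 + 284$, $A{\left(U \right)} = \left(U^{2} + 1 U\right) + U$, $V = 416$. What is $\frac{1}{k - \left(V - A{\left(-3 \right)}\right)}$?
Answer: $- \frac{1}{64} \approx -0.015625$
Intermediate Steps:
$A{\left(U \right)} = U^{2} + 2 U$ ($A{\left(U \right)} = \left(U^{2} + U\right) + U = \left(U + U^{2}\right) + U = U^{2} + 2 U$)
$k = 349$
$\frac{1}{k - \left(V - A{\left(-3 \right)}\right)} = \frac{1}{349 - \left(416 + 3 \left(2 - 3\right)\right)} = \frac{1}{349 - 413} = \frac{1}{-64} = - \frac{1}{64}$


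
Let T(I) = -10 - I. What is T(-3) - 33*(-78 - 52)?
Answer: 4283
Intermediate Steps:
T(-3) - 33*(-78 - 52) = (-10 - 1*(-3)) - 33*(-78 - 52) = (-10 + 3) - 33*(-130) = -7 + 4290 = 4283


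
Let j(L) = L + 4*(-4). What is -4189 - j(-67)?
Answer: -4106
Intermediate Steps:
j(L) = -16 + L (j(L) = L - 16 = -16 + L)
-4189 - j(-67) = -4189 - (-16 - 67) = -4189 - 1*(-83) = -4189 + 83 = -4106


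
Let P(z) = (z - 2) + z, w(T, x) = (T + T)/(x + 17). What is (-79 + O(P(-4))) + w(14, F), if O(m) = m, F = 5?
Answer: -965/11 ≈ -87.727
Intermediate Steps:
w(T, x) = 2*T/(17 + x) (w(T, x) = (2*T)/(17 + x) = 2*T/(17 + x))
P(z) = -2 + 2*z (P(z) = (-2 + z) + z = -2 + 2*z)
(-79 + O(P(-4))) + w(14, F) = (-79 + (-2 + 2*(-4))) + 2*14/(17 + 5) = (-79 + (-2 - 8)) + 2*14/22 = (-79 - 10) + 2*14*(1/22) = -89 + 14/11 = -965/11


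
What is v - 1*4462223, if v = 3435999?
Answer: -1026224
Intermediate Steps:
v - 1*4462223 = 3435999 - 1*4462223 = 3435999 - 4462223 = -1026224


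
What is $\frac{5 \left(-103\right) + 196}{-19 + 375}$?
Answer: $- \frac{319}{356} \approx -0.89607$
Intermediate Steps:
$\frac{5 \left(-103\right) + 196}{-19 + 375} = \frac{-515 + 196}{356} = \left(-319\right) \frac{1}{356} = - \frac{319}{356}$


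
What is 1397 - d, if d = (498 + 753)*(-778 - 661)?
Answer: 1801586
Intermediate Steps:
d = -1800189 (d = 1251*(-1439) = -1800189)
1397 - d = 1397 - 1*(-1800189) = 1397 + 1800189 = 1801586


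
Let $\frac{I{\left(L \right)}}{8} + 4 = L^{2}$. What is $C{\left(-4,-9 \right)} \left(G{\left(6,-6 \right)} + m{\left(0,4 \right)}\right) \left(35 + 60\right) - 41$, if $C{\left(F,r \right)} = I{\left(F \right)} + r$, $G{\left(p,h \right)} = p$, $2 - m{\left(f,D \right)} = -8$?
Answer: $132199$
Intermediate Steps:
$I{\left(L \right)} = -32 + 8 L^{2}$
$m{\left(f,D \right)} = 10$ ($m{\left(f,D \right)} = 2 - -8 = 2 + 8 = 10$)
$C{\left(F,r \right)} = -32 + r + 8 F^{2}$ ($C{\left(F,r \right)} = \left(-32 + 8 F^{2}\right) + r = -32 + r + 8 F^{2}$)
$C{\left(-4,-9 \right)} \left(G{\left(6,-6 \right)} + m{\left(0,4 \right)}\right) \left(35 + 60\right) - 41 = \left(-32 - 9 + 8 \left(-4\right)^{2}\right) \left(6 + 10\right) \left(35 + 60\right) - 41 = \left(-32 - 9 + 8 \cdot 16\right) 16 \cdot 95 - 41 = \left(-32 - 9 + 128\right) 1520 - 41 = 87 \cdot 1520 - 41 = 132240 - 41 = 132199$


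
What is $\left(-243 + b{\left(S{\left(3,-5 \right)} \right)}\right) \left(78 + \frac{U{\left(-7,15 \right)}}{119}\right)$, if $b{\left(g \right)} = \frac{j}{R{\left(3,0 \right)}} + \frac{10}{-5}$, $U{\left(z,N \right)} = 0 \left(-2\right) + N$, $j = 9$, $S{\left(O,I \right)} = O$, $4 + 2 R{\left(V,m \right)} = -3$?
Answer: $- \frac{16111701}{833} \approx -19342.0$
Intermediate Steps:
$R{\left(V,m \right)} = - \frac{7}{2}$ ($R{\left(V,m \right)} = -2 + \frac{1}{2} \left(-3\right) = -2 - \frac{3}{2} = - \frac{7}{2}$)
$U{\left(z,N \right)} = N$ ($U{\left(z,N \right)} = 0 + N = N$)
$b{\left(g \right)} = - \frac{32}{7}$ ($b{\left(g \right)} = \frac{9}{- \frac{7}{2}} + \frac{10}{-5} = 9 \left(- \frac{2}{7}\right) + 10 \left(- \frac{1}{5}\right) = - \frac{18}{7} - 2 = - \frac{32}{7}$)
$\left(-243 + b{\left(S{\left(3,-5 \right)} \right)}\right) \left(78 + \frac{U{\left(-7,15 \right)}}{119}\right) = \left(-243 - \frac{32}{7}\right) \left(78 + \frac{15}{119}\right) = - \frac{1733 \left(78 + 15 \cdot \frac{1}{119}\right)}{7} = - \frac{1733 \left(78 + \frac{15}{119}\right)}{7} = \left(- \frac{1733}{7}\right) \frac{9297}{119} = - \frac{16111701}{833}$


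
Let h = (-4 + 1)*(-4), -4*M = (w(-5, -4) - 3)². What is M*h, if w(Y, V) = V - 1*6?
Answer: -507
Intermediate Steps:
w(Y, V) = -6 + V (w(Y, V) = V - 6 = -6 + V)
M = -169/4 (M = -((-6 - 4) - 3)²/4 = -(-10 - 3)²/4 = -¼*(-13)² = -¼*169 = -169/4 ≈ -42.250)
h = 12 (h = -3*(-4) = 12)
M*h = -169/4*12 = -507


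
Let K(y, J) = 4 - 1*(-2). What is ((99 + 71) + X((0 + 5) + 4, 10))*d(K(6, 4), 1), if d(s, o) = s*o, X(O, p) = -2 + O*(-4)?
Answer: 792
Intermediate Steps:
K(y, J) = 6 (K(y, J) = 4 + 2 = 6)
X(O, p) = -2 - 4*O
d(s, o) = o*s
((99 + 71) + X((0 + 5) + 4, 10))*d(K(6, 4), 1) = ((99 + 71) + (-2 - 4*((0 + 5) + 4)))*(1*6) = (170 + (-2 - 4*(5 + 4)))*6 = (170 + (-2 - 4*9))*6 = (170 + (-2 - 36))*6 = (170 - 38)*6 = 132*6 = 792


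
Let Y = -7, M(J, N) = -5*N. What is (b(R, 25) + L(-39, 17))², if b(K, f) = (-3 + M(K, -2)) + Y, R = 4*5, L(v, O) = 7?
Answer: 49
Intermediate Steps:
R = 20
b(K, f) = 0 (b(K, f) = (-3 - 5*(-2)) - 7 = (-3 + 10) - 7 = 7 - 7 = 0)
(b(R, 25) + L(-39, 17))² = (0 + 7)² = 7² = 49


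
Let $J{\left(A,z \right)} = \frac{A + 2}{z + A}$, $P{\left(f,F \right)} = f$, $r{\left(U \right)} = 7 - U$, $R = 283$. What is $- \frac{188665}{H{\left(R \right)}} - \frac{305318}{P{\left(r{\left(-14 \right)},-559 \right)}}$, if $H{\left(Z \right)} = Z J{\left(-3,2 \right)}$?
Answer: $- \frac{90366959}{5943} \approx -15206.0$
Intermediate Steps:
$J{\left(A,z \right)} = \frac{2 + A}{A + z}$
$H{\left(Z \right)} = Z$ ($H{\left(Z \right)} = Z \frac{2 - 3}{-3 + 2} = Z \frac{1}{-1} \left(-1\right) = Z \left(\left(-1\right) \left(-1\right)\right) = Z 1 = Z$)
$- \frac{188665}{H{\left(R \right)}} - \frac{305318}{P{\left(r{\left(-14 \right)},-559 \right)}} = - \frac{188665}{283} - \frac{305318}{7 - -14} = \left(-188665\right) \frac{1}{283} - \frac{305318}{7 + 14} = - \frac{188665}{283} - \frac{305318}{21} = - \frac{90366959}{5943}$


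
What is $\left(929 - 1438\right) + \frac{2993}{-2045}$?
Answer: $- \frac{1043898}{2045} \approx -510.46$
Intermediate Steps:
$\left(929 - 1438\right) + \frac{2993}{-2045} = -509 + 2993 \left(- \frac{1}{2045}\right) = -509 - \frac{2993}{2045} = - \frac{1043898}{2045}$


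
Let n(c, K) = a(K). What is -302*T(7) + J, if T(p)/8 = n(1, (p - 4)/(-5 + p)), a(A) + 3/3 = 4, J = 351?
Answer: -6897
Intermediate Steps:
a(A) = 3 (a(A) = -1 + 4 = 3)
n(c, K) = 3
T(p) = 24 (T(p) = 8*3 = 24)
-302*T(7) + J = -302*24 + 351 = -7248 + 351 = -6897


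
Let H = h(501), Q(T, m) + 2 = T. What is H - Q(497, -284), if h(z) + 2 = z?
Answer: 4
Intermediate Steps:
h(z) = -2 + z
Q(T, m) = -2 + T
H = 499 (H = -2 + 501 = 499)
H - Q(497, -284) = 499 - (-2 + 497) = 499 - 1*495 = 499 - 495 = 4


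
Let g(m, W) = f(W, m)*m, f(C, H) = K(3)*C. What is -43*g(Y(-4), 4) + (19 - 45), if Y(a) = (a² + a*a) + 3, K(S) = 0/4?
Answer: -26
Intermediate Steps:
K(S) = 0 (K(S) = 0*(¼) = 0)
f(C, H) = 0 (f(C, H) = 0*C = 0)
Y(a) = 3 + 2*a² (Y(a) = (a² + a²) + 3 = 2*a² + 3 = 3 + 2*a²)
g(m, W) = 0 (g(m, W) = 0*m = 0)
-43*g(Y(-4), 4) + (19 - 45) = -43*0 + (19 - 45) = 0 - 26 = -26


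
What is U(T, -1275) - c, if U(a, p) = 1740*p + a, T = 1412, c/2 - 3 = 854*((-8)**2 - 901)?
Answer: -787498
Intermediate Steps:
c = -1429590 (c = 6 + 2*(854*((-8)**2 - 901)) = 6 + 2*(854*(64 - 901)) = 6 + 2*(854*(-837)) = 6 + 2*(-714798) = 6 - 1429596 = -1429590)
U(a, p) = a + 1740*p
U(T, -1275) - c = (1412 + 1740*(-1275)) - 1*(-1429590) = (1412 - 2218500) + 1429590 = -2217088 + 1429590 = -787498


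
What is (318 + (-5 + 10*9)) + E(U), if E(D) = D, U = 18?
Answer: 421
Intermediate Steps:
(318 + (-5 + 10*9)) + E(U) = (318 + (-5 + 10*9)) + 18 = (318 + (-5 + 90)) + 18 = (318 + 85) + 18 = 403 + 18 = 421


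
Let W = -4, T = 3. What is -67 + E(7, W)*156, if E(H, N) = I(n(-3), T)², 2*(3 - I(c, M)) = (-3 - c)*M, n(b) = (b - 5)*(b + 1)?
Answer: 154724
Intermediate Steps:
n(b) = (1 + b)*(-5 + b) (n(b) = (-5 + b)*(1 + b) = (1 + b)*(-5 + b))
I(c, M) = 3 - M*(-3 - c)/2 (I(c, M) = 3 - (-3 - c)*M/2 = 3 - M*(-3 - c)/2)
E(H, N) = 3969/4 (E(H, N) = (3 + (3/2)*3 + (½)*3*(-5 + (-3)² - 4*(-3)))² = (3 + 9/2 + (½)*3*(-5 + 9 + 12))² = (3 + 9/2 + (½)*3*16)² = (3 + 9/2 + 24)² = (63/2)² = 3969/4)
-67 + E(7, W)*156 = -67 + (3969/4)*156 = -67 + 154791 = 154724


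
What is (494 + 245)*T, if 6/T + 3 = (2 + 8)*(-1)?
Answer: -4434/13 ≈ -341.08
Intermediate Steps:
T = -6/13 (T = 6/(-3 + (2 + 8)*(-1)) = 6/(-3 + 10*(-1)) = 6/(-3 - 10) = 6/(-13) = 6*(-1/13) = -6/13 ≈ -0.46154)
(494 + 245)*T = (494 + 245)*(-6/13) = 739*(-6/13) = -4434/13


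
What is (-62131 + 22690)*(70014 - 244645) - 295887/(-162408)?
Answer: 372868265225485/54136 ≈ 6.8876e+9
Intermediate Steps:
(-62131 + 22690)*(70014 - 244645) - 295887/(-162408) = -39441*(-174631) - 295887*(-1/162408) = 6887621271 + 98629/54136 = 372868265225485/54136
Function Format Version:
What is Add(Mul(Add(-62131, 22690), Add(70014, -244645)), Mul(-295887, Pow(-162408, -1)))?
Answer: Rational(372868265225485, 54136) ≈ 6.8876e+9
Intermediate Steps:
Add(Mul(Add(-62131, 22690), Add(70014, -244645)), Mul(-295887, Pow(-162408, -1))) = Add(Mul(-39441, -174631), Mul(-295887, Rational(-1, 162408))) = Add(6887621271, Rational(98629, 54136)) = Rational(372868265225485, 54136)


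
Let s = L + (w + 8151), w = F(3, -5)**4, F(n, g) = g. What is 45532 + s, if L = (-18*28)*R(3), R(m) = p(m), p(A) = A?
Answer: 52796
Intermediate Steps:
R(m) = m
w = 625 (w = (-5)**4 = 625)
L = -1512 (L = -18*28*3 = -504*3 = -1512)
s = 7264 (s = -1512 + (625 + 8151) = -1512 + 8776 = 7264)
45532 + s = 45532 + 7264 = 52796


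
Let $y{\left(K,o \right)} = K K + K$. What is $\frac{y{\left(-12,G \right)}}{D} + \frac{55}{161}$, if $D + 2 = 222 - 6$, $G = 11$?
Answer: $\frac{16511}{17227} \approx 0.95844$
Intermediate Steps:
$y{\left(K,o \right)} = K + K^{2}$ ($y{\left(K,o \right)} = K^{2} + K = K + K^{2}$)
$D = 214$ ($D = -2 + \left(222 - 6\right) = -2 + 216 = 214$)
$\frac{y{\left(-12,G \right)}}{D} + \frac{55}{161} = \frac{\left(-12\right) \left(1 - 12\right)}{214} + \frac{55}{161} = \left(-12\right) \left(-11\right) \frac{1}{214} + 55 \cdot \frac{1}{161} = 132 \cdot \frac{1}{214} + \frac{55}{161} = \frac{66}{107} + \frac{55}{161} = \frac{16511}{17227}$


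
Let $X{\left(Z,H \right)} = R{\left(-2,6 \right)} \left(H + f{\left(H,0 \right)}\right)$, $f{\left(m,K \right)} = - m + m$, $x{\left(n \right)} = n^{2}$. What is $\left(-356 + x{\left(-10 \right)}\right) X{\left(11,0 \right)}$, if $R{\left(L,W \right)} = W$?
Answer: $0$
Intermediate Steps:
$f{\left(m,K \right)} = 0$
$X{\left(Z,H \right)} = 6 H$ ($X{\left(Z,H \right)} = 6 \left(H + 0\right) = 6 H$)
$\left(-356 + x{\left(-10 \right)}\right) X{\left(11,0 \right)} = \left(-356 + \left(-10\right)^{2}\right) 6 \cdot 0 = \left(-356 + 100\right) 0 = \left(-256\right) 0 = 0$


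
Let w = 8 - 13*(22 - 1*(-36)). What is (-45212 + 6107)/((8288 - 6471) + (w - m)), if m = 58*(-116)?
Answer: -3555/709 ≈ -5.0141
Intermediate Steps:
m = -6728
w = -746 (w = 8 - 13*(22 + 36) = 8 - 13*58 = 8 - 754 = -746)
(-45212 + 6107)/((8288 - 6471) + (w - m)) = (-45212 + 6107)/((8288 - 6471) + (-746 - 1*(-6728))) = -39105/(1817 + (-746 + 6728)) = -39105/(1817 + 5982) = -39105/7799 = -39105*1/7799 = -3555/709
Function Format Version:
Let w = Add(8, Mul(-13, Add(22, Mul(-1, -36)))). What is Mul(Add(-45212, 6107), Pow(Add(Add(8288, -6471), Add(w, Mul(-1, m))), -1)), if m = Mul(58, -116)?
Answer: Rational(-3555, 709) ≈ -5.0141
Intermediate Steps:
m = -6728
w = -746 (w = Add(8, Mul(-13, Add(22, 36))) = Add(8, Mul(-13, 58)) = Add(8, -754) = -746)
Mul(Add(-45212, 6107), Pow(Add(Add(8288, -6471), Add(w, Mul(-1, m))), -1)) = Mul(Add(-45212, 6107), Pow(Add(Add(8288, -6471), Add(-746, Mul(-1, -6728))), -1)) = Mul(-39105, Pow(Add(1817, Add(-746, 6728)), -1)) = Mul(-39105, Pow(Add(1817, 5982), -1)) = Mul(-39105, Pow(7799, -1)) = Mul(-39105, Rational(1, 7799)) = Rational(-3555, 709)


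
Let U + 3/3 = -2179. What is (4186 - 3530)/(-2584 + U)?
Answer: -164/1191 ≈ -0.13770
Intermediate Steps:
U = -2180 (U = -1 - 2179 = -2180)
(4186 - 3530)/(-2584 + U) = (4186 - 3530)/(-2584 - 2180) = 656/(-4764) = 656*(-1/4764) = -164/1191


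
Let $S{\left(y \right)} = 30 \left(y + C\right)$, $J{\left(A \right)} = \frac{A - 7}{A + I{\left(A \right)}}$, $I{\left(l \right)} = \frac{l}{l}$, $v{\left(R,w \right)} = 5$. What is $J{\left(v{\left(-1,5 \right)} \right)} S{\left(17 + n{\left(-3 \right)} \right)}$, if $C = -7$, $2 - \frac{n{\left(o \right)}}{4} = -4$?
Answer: $-340$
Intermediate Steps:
$n{\left(o \right)} = 24$ ($n{\left(o \right)} = 8 - -16 = 8 + 16 = 24$)
$I{\left(l \right)} = 1$
$J{\left(A \right)} = \frac{-7 + A}{1 + A}$ ($J{\left(A \right)} = \frac{A - 7}{A + 1} = \frac{-7 + A}{1 + A}$)
$S{\left(y \right)} = -210 + 30 y$ ($S{\left(y \right)} = 30 \left(y - 7\right) = 30 \left(-7 + y\right) = -210 + 30 y$)
$J{\left(v{\left(-1,5 \right)} \right)} S{\left(17 + n{\left(-3 \right)} \right)} = \frac{-7 + 5}{1 + 5} \left(-210 + 30 \left(17 + 24\right)\right) = \frac{1}{6} \left(-2\right) \left(-210 + 30 \cdot 41\right) = \frac{1}{6} \left(-2\right) \left(-210 + 1230\right) = \left(- \frac{1}{3}\right) 1020 = -340$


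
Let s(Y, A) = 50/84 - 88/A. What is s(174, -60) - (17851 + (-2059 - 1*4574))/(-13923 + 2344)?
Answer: 7369487/2431590 ≈ 3.0307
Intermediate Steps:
s(Y, A) = 25/42 - 88/A (s(Y, A) = 50*(1/84) - 88/A = 25/42 - 88/A)
s(174, -60) - (17851 + (-2059 - 1*4574))/(-13923 + 2344) = (25/42 - 88/(-60)) - (17851 + (-2059 - 1*4574))/(-13923 + 2344) = (25/42 - 88*(-1/60)) - (17851 + (-2059 - 4574))/(-11579) = (25/42 + 22/15) - (17851 - 6633)*(-1)/11579 = 433/210 - 11218*(-1)/11579 = 433/210 - 1*(-11218/11579) = 433/210 + 11218/11579 = 7369487/2431590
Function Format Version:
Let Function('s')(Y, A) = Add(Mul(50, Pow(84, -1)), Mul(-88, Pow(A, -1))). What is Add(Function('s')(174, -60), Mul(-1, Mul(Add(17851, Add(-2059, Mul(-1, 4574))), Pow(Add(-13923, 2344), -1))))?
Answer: Rational(7369487, 2431590) ≈ 3.0307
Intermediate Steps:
Function('s')(Y, A) = Add(Rational(25, 42), Mul(-88, Pow(A, -1))) (Function('s')(Y, A) = Add(Mul(50, Rational(1, 84)), Mul(-88, Pow(A, -1))) = Add(Rational(25, 42), Mul(-88, Pow(A, -1))))
Add(Function('s')(174, -60), Mul(-1, Mul(Add(17851, Add(-2059, Mul(-1, 4574))), Pow(Add(-13923, 2344), -1)))) = Add(Add(Rational(25, 42), Mul(-88, Pow(-60, -1))), Mul(-1, Mul(Add(17851, Add(-2059, Mul(-1, 4574))), Pow(Add(-13923, 2344), -1)))) = Add(Add(Rational(25, 42), Mul(-88, Rational(-1, 60))), Mul(-1, Mul(Add(17851, Add(-2059, -4574)), Pow(-11579, -1)))) = Add(Add(Rational(25, 42), Rational(22, 15)), Mul(-1, Mul(Add(17851, -6633), Rational(-1, 11579)))) = Add(Rational(433, 210), Mul(-1, Mul(11218, Rational(-1, 11579)))) = Add(Rational(433, 210), Mul(-1, Rational(-11218, 11579))) = Add(Rational(433, 210), Rational(11218, 11579)) = Rational(7369487, 2431590)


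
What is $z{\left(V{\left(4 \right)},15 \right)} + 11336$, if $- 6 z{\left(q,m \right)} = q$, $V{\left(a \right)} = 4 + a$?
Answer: $\frac{34004}{3} \approx 11335.0$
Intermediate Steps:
$z{\left(q,m \right)} = - \frac{q}{6}$
$z{\left(V{\left(4 \right)},15 \right)} + 11336 = - \frac{4 + 4}{6} + 11336 = \left(- \frac{1}{6}\right) 8 + 11336 = - \frac{4}{3} + 11336 = \frac{34004}{3}$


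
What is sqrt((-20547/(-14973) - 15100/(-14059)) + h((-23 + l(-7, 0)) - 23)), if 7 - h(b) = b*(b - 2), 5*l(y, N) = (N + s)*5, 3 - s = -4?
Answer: I*sqrt(7826348842772002333)/70168469 ≈ 39.869*I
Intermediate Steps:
s = 7 (s = 3 - 1*(-4) = 3 + 4 = 7)
l(y, N) = 7 + N (l(y, N) = ((N + 7)*5)/5 = ((7 + N)*5)/5 = (35 + 5*N)/5 = 7 + N)
h(b) = 7 - b*(-2 + b) (h(b) = 7 - b*(b - 2) = 7 - b*(-2 + b))
sqrt((-20547/(-14973) - 15100/(-14059)) + h((-23 + l(-7, 0)) - 23)) = sqrt((-20547/(-14973) - 15100/(-14059)) + (7 - ((-23 + (7 + 0)) - 23)**2 + 2*((-23 + (7 + 0)) - 23))) = sqrt((-20547*(-1/14973) - 15100*(-1/14059)) + (7 - ((-23 + 7) - 23)**2 + 2*((-23 + 7) - 23))) = sqrt((6849/4991 + 15100/14059) + (7 - (-16 - 23)**2 + 2*(-16 - 23))) = sqrt(171654191/70168469 + (7 - 1*(-39)**2 + 2*(-39))) = sqrt(171654191/70168469 + (7 - 1*1521 - 78)) = sqrt(171654191/70168469 + (7 - 1521 - 78)) = sqrt(171654191/70168469 - 1592) = sqrt(-111536548457/70168469) = I*sqrt(7826348842772002333)/70168469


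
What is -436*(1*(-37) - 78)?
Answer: 50140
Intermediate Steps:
-436*(1*(-37) - 78) = -436*(-37 - 78) = -436*(-115) = 50140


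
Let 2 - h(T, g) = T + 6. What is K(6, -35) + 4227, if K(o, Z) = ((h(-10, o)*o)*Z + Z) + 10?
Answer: 2942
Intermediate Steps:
h(T, g) = -4 - T (h(T, g) = 2 - (T + 6) = 2 - (6 + T) = 2 + (-6 - T) = -4 - T)
K(o, Z) = 10 + Z + 6*Z*o (K(o, Z) = (((-4 - 1*(-10))*o)*Z + Z) + 10 = (((-4 + 10)*o)*Z + Z) + 10 = ((6*o)*Z + Z) + 10 = (6*Z*o + Z) + 10 = (Z + 6*Z*o) + 10 = 10 + Z + 6*Z*o)
K(6, -35) + 4227 = (10 - 35 + 6*(-35)*6) + 4227 = (10 - 35 - 1260) + 4227 = -1285 + 4227 = 2942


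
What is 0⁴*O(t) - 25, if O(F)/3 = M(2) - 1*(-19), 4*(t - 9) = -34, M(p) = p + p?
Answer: -25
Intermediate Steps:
M(p) = 2*p
t = ½ (t = 9 + (¼)*(-34) = 9 - 17/2 = ½ ≈ 0.50000)
O(F) = 69 (O(F) = 3*(2*2 - 1*(-19)) = 3*(4 + 19) = 3*23 = 69)
0⁴*O(t) - 25 = 0⁴*69 - 25 = 0*69 - 25 = 0 - 25 = -25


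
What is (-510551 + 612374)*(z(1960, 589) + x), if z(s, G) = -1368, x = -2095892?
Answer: -213549304980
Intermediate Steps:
(-510551 + 612374)*(z(1960, 589) + x) = (-510551 + 612374)*(-1368 - 2095892) = 101823*(-2097260) = -213549304980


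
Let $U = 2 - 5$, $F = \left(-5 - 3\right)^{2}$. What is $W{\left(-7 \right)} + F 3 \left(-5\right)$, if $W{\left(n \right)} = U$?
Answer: $-963$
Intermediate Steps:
$F = 64$ ($F = \left(-8\right)^{2} = 64$)
$U = -3$
$W{\left(n \right)} = -3$
$W{\left(-7 \right)} + F 3 \left(-5\right) = -3 + 64 \cdot 3 \left(-5\right) = -3 + 192 \left(-5\right) = -3 - 960 = -963$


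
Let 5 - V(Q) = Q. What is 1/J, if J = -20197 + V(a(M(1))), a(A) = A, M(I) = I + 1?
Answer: -1/20194 ≈ -4.9520e-5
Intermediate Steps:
M(I) = 1 + I
V(Q) = 5 - Q
J = -20194 (J = -20197 + (5 - (1 + 1)) = -20197 + (5 - 1*2) = -20197 + (5 - 2) = -20197 + 3 = -20194)
1/J = 1/(-20194) = -1/20194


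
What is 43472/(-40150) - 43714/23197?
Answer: -125615322/42334525 ≈ -2.9672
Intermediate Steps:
43472/(-40150) - 43714/23197 = 43472*(-1/40150) - 43714*1/23197 = -1976/1825 - 43714/23197 = -125615322/42334525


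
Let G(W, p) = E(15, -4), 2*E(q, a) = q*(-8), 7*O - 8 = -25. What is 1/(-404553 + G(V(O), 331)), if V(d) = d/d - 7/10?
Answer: -1/404613 ≈ -2.4715e-6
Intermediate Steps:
O = -17/7 (O = 8/7 + (⅐)*(-25) = 8/7 - 25/7 = -17/7 ≈ -2.4286)
E(q, a) = -4*q (E(q, a) = (q*(-8))/2 = (-8*q)/2 = -4*q)
V(d) = 3/10 (V(d) = 1 - 7*⅒ = 1 - 7/10 = 3/10)
G(W, p) = -60 (G(W, p) = -4*15 = -60)
1/(-404553 + G(V(O), 331)) = 1/(-404553 - 60) = 1/(-404613) = -1/404613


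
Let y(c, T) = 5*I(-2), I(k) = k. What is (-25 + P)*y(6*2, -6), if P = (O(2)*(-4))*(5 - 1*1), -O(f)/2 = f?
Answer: -390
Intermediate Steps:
O(f) = -2*f
y(c, T) = -10 (y(c, T) = 5*(-2) = -10)
P = 64 (P = (-2*2*(-4))*(5 - 1*1) = (-4*(-4))*(5 - 1) = 16*4 = 64)
(-25 + P)*y(6*2, -6) = (-25 + 64)*(-10) = 39*(-10) = -390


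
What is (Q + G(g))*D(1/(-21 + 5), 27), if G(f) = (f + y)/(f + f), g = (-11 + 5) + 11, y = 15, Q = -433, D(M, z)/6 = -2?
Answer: 5172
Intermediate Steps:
D(M, z) = -12 (D(M, z) = 6*(-2) = -12)
g = 5 (g = -6 + 11 = 5)
G(f) = (15 + f)/(2*f) (G(f) = (f + 15)/(f + f) = (15 + f)/((2*f)) = (15 + f)*(1/(2*f)) = (15 + f)/(2*f))
(Q + G(g))*D(1/(-21 + 5), 27) = (-433 + (½)*(15 + 5)/5)*(-12) = (-433 + (½)*(⅕)*20)*(-12) = (-433 + 2)*(-12) = -431*(-12) = 5172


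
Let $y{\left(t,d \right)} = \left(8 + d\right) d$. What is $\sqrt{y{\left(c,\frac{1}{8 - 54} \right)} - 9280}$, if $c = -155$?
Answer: $\frac{i \sqrt{19636847}}{46} \approx 96.334 i$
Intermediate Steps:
$y{\left(t,d \right)} = d \left(8 + d\right)$
$\sqrt{y{\left(c,\frac{1}{8 - 54} \right)} - 9280} = \sqrt{\frac{8 + \frac{1}{8 - 54}}{8 - 54} - 9280} = \sqrt{\frac{8 + \frac{1}{-46}}{-46} - 9280} = \sqrt{- \frac{8 - \frac{1}{46}}{46} - 9280} = \sqrt{\left(- \frac{1}{46}\right) \frac{367}{46} - 9280} = \sqrt{- \frac{367}{2116} - 9280} = \sqrt{- \frac{19636847}{2116}} = \frac{i \sqrt{19636847}}{46}$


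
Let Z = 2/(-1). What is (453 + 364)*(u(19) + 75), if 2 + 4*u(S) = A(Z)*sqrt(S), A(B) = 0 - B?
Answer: 121733/2 + 817*sqrt(19)/2 ≈ 62647.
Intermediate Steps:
Z = -2 (Z = 2*(-1) = -2)
A(B) = -B
u(S) = -1/2 + sqrt(S)/2 (u(S) = -1/2 + ((-1*(-2))*sqrt(S))/4 = -1/2 + (2*sqrt(S))/4 = -1/2 + sqrt(S)/2)
(453 + 364)*(u(19) + 75) = (453 + 364)*((-1/2 + sqrt(19)/2) + 75) = 817*(149/2 + sqrt(19)/2) = 121733/2 + 817*sqrt(19)/2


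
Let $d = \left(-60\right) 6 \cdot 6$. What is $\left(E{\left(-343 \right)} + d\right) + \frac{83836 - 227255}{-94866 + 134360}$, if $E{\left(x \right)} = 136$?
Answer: $- \frac{80079275}{39494} \approx -2027.6$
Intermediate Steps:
$d = -2160$ ($d = \left(-360\right) 6 = -2160$)
$\left(E{\left(-343 \right)} + d\right) + \frac{83836 - 227255}{-94866 + 134360} = \left(136 - 2160\right) + \frac{83836 - 227255}{-94866 + 134360} = -2024 - \frac{143419}{39494} = - \frac{80079275}{39494}$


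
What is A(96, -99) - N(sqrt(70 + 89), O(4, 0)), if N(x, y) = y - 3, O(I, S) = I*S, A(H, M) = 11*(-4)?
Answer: -41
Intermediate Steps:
A(H, M) = -44
N(x, y) = -3 + y
A(96, -99) - N(sqrt(70 + 89), O(4, 0)) = -44 - (-3 + 4*0) = -44 - (-3 + 0) = -44 - 1*(-3) = -44 + 3 = -41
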